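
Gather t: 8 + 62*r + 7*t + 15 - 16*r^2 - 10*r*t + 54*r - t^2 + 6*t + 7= -16*r^2 + 116*r - t^2 + t*(13 - 10*r) + 30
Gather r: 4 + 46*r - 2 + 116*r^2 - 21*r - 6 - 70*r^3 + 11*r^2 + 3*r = -70*r^3 + 127*r^2 + 28*r - 4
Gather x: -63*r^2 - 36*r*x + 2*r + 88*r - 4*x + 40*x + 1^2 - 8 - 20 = -63*r^2 + 90*r + x*(36 - 36*r) - 27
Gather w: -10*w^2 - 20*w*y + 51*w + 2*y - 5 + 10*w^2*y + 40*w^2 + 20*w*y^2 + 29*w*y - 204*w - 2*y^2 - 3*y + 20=w^2*(10*y + 30) + w*(20*y^2 + 9*y - 153) - 2*y^2 - y + 15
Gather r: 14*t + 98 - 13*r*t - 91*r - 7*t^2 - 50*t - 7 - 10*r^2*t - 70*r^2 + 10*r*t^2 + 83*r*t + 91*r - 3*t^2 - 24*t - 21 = r^2*(-10*t - 70) + r*(10*t^2 + 70*t) - 10*t^2 - 60*t + 70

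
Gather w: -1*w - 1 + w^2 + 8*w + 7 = w^2 + 7*w + 6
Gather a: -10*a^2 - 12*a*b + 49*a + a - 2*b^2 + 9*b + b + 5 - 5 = -10*a^2 + a*(50 - 12*b) - 2*b^2 + 10*b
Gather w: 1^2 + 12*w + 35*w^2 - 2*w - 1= 35*w^2 + 10*w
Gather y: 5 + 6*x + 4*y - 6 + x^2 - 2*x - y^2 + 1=x^2 + 4*x - y^2 + 4*y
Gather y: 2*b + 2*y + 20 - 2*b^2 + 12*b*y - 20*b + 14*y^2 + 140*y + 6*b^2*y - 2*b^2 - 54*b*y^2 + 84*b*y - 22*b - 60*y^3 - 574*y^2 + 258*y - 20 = -4*b^2 - 40*b - 60*y^3 + y^2*(-54*b - 560) + y*(6*b^2 + 96*b + 400)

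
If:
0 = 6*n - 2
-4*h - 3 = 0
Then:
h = -3/4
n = 1/3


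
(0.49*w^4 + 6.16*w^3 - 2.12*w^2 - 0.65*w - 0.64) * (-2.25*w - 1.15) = -1.1025*w^5 - 14.4235*w^4 - 2.314*w^3 + 3.9005*w^2 + 2.1875*w + 0.736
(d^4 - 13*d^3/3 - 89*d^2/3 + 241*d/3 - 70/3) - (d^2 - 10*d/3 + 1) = d^4 - 13*d^3/3 - 92*d^2/3 + 251*d/3 - 73/3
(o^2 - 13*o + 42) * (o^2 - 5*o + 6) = o^4 - 18*o^3 + 113*o^2 - 288*o + 252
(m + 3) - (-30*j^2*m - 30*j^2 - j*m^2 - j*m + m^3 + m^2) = 30*j^2*m + 30*j^2 + j*m^2 + j*m - m^3 - m^2 + m + 3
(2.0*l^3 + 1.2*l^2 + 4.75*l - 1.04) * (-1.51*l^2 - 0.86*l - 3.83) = -3.02*l^5 - 3.532*l^4 - 15.8645*l^3 - 7.1106*l^2 - 17.2981*l + 3.9832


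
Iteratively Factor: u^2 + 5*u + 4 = (u + 4)*(u + 1)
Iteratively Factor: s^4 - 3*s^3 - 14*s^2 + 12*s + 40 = (s + 2)*(s^3 - 5*s^2 - 4*s + 20) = (s + 2)^2*(s^2 - 7*s + 10) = (s - 2)*(s + 2)^2*(s - 5)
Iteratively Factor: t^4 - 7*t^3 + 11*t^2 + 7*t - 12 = (t + 1)*(t^3 - 8*t^2 + 19*t - 12) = (t - 4)*(t + 1)*(t^2 - 4*t + 3) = (t - 4)*(t - 3)*(t + 1)*(t - 1)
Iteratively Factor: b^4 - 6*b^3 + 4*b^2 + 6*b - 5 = (b + 1)*(b^3 - 7*b^2 + 11*b - 5) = (b - 5)*(b + 1)*(b^2 - 2*b + 1) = (b - 5)*(b - 1)*(b + 1)*(b - 1)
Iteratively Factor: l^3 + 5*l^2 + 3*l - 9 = (l - 1)*(l^2 + 6*l + 9) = (l - 1)*(l + 3)*(l + 3)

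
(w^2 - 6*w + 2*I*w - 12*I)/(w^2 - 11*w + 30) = (w + 2*I)/(w - 5)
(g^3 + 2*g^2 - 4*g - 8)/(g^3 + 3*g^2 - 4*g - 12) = (g + 2)/(g + 3)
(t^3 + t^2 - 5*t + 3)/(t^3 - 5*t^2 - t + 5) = (t^2 + 2*t - 3)/(t^2 - 4*t - 5)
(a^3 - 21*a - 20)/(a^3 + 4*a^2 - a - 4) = (a - 5)/(a - 1)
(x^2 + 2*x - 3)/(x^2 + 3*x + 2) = (x^2 + 2*x - 3)/(x^2 + 3*x + 2)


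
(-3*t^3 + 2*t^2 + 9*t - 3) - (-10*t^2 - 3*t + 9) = -3*t^3 + 12*t^2 + 12*t - 12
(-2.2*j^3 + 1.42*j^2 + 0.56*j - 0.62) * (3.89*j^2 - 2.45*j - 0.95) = -8.558*j^5 + 10.9138*j^4 + 0.7894*j^3 - 5.1328*j^2 + 0.987*j + 0.589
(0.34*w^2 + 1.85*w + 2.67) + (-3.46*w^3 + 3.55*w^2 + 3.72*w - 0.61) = -3.46*w^3 + 3.89*w^2 + 5.57*w + 2.06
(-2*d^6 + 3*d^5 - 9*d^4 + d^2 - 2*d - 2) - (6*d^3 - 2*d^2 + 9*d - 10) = -2*d^6 + 3*d^5 - 9*d^4 - 6*d^3 + 3*d^2 - 11*d + 8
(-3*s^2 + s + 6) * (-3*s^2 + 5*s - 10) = 9*s^4 - 18*s^3 + 17*s^2 + 20*s - 60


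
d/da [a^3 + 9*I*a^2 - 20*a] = 3*a^2 + 18*I*a - 20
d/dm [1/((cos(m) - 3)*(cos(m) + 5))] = 2*(cos(m) + 1)*sin(m)/((cos(m) - 3)^2*(cos(m) + 5)^2)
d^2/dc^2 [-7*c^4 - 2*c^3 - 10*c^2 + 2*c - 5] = -84*c^2 - 12*c - 20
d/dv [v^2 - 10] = 2*v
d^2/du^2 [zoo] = 0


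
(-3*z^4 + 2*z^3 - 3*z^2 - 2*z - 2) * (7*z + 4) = -21*z^5 + 2*z^4 - 13*z^3 - 26*z^2 - 22*z - 8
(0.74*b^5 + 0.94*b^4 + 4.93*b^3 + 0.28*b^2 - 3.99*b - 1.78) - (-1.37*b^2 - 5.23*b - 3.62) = 0.74*b^5 + 0.94*b^4 + 4.93*b^3 + 1.65*b^2 + 1.24*b + 1.84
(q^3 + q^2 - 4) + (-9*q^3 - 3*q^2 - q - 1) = -8*q^3 - 2*q^2 - q - 5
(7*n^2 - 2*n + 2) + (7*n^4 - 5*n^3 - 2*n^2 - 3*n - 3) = 7*n^4 - 5*n^3 + 5*n^2 - 5*n - 1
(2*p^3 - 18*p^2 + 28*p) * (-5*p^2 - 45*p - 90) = -10*p^5 + 490*p^3 + 360*p^2 - 2520*p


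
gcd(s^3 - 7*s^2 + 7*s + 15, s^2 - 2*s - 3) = s^2 - 2*s - 3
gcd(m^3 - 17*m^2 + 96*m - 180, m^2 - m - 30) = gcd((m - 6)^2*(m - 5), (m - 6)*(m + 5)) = m - 6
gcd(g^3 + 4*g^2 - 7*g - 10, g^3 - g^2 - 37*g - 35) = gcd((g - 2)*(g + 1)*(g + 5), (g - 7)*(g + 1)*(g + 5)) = g^2 + 6*g + 5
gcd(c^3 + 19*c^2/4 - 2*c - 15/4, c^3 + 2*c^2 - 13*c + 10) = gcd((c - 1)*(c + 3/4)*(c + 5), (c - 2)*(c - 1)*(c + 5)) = c^2 + 4*c - 5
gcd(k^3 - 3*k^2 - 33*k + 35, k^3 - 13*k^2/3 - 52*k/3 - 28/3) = k - 7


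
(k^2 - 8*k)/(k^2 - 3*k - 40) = k/(k + 5)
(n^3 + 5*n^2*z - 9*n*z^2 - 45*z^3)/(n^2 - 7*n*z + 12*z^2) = (-n^2 - 8*n*z - 15*z^2)/(-n + 4*z)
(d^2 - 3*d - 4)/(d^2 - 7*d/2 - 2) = 2*(d + 1)/(2*d + 1)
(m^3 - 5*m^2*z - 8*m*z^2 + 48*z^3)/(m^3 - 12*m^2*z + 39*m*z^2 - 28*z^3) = (m^2 - m*z - 12*z^2)/(m^2 - 8*m*z + 7*z^2)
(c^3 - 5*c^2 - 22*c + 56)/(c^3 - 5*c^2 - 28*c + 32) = (c^2 - 9*c + 14)/(c^2 - 9*c + 8)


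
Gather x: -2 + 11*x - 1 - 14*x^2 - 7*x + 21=-14*x^2 + 4*x + 18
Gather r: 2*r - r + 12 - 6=r + 6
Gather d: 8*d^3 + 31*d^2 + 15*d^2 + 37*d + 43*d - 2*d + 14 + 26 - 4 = 8*d^3 + 46*d^2 + 78*d + 36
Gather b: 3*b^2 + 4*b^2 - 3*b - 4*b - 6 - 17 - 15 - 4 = 7*b^2 - 7*b - 42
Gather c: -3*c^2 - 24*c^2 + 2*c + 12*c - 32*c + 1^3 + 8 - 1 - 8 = -27*c^2 - 18*c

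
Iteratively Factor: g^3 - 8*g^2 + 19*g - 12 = (g - 3)*(g^2 - 5*g + 4) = (g - 4)*(g - 3)*(g - 1)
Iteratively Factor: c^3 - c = (c + 1)*(c^2 - c) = (c - 1)*(c + 1)*(c)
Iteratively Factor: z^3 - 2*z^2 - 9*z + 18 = (z - 3)*(z^2 + z - 6) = (z - 3)*(z - 2)*(z + 3)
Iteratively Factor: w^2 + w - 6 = (w - 2)*(w + 3)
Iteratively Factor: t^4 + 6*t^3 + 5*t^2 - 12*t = (t + 4)*(t^3 + 2*t^2 - 3*t) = (t - 1)*(t + 4)*(t^2 + 3*t) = t*(t - 1)*(t + 4)*(t + 3)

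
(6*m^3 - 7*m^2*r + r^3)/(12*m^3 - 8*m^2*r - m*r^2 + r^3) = (-m + r)/(-2*m + r)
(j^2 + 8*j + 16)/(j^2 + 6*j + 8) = (j + 4)/(j + 2)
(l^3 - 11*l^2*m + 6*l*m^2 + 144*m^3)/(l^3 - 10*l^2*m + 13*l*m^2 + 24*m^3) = (l^2 - 3*l*m - 18*m^2)/(l^2 - 2*l*m - 3*m^2)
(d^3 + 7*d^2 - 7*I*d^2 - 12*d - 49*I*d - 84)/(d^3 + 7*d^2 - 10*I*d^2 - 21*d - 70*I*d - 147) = (d - 4*I)/(d - 7*I)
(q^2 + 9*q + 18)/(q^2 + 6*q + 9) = (q + 6)/(q + 3)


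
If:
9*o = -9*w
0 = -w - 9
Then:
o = 9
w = -9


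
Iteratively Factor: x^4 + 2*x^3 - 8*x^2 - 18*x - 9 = (x + 1)*(x^3 + x^2 - 9*x - 9) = (x + 1)^2*(x^2 - 9) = (x - 3)*(x + 1)^2*(x + 3)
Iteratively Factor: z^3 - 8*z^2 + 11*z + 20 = (z - 5)*(z^2 - 3*z - 4) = (z - 5)*(z + 1)*(z - 4)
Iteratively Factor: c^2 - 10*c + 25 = (c - 5)*(c - 5)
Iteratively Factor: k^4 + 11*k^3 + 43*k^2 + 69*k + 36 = (k + 4)*(k^3 + 7*k^2 + 15*k + 9) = (k + 3)*(k + 4)*(k^2 + 4*k + 3) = (k + 1)*(k + 3)*(k + 4)*(k + 3)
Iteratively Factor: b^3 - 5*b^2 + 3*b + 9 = (b - 3)*(b^2 - 2*b - 3) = (b - 3)^2*(b + 1)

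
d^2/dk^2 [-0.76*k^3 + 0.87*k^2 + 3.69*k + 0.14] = 1.74 - 4.56*k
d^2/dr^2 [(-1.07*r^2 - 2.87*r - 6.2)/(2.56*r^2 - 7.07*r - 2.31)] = (7.105427357601e-15*r^4 - 76.349952*r^3 - 281.759232*r^2 + 571.458048*r - 610.816696)/(16.777216*r^6 - 139.001856*r^5 + 338.467584*r^4 - 102.538331*r^3 - 305.414109*r^2 - 113.178681*r - 12.326391)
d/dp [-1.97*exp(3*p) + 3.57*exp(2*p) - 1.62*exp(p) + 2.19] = (-5.91*exp(2*p) + 7.14*exp(p) - 1.62)*exp(p)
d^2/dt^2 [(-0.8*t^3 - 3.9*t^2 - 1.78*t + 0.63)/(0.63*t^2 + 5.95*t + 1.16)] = (7.105427357601e-15*t^4 - 27.6493839999999*t^3 - 14.5285979999999*t^2 + 15.515394*t + 57.761782)/(0.250047*t^6 + 7.084665*t^5 + 68.291937*t^4 + 236.734435*t^3 + 125.743884*t^2 + 24.01896*t + 1.560896)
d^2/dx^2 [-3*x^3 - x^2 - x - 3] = -18*x - 2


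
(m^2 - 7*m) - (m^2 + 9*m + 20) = -16*m - 20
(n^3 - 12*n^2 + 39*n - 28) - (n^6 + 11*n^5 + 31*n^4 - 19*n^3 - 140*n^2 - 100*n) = -n^6 - 11*n^5 - 31*n^4 + 20*n^3 + 128*n^2 + 139*n - 28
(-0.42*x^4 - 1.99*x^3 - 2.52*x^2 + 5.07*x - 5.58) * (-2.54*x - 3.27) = 1.0668*x^5 + 6.428*x^4 + 12.9081*x^3 - 4.6374*x^2 - 2.4057*x + 18.2466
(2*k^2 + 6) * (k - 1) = 2*k^3 - 2*k^2 + 6*k - 6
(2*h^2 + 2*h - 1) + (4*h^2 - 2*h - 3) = 6*h^2 - 4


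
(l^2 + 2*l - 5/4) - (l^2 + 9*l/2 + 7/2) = -5*l/2 - 19/4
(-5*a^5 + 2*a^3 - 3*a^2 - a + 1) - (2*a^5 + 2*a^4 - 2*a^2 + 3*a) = -7*a^5 - 2*a^4 + 2*a^3 - a^2 - 4*a + 1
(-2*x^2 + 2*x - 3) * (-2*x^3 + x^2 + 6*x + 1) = 4*x^5 - 6*x^4 - 4*x^3 + 7*x^2 - 16*x - 3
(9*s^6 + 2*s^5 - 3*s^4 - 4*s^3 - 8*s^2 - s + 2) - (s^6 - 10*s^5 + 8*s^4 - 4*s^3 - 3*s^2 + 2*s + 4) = 8*s^6 + 12*s^5 - 11*s^4 - 5*s^2 - 3*s - 2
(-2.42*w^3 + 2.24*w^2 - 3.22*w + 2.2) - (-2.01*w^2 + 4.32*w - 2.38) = -2.42*w^3 + 4.25*w^2 - 7.54*w + 4.58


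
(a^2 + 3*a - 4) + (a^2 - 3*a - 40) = 2*a^2 - 44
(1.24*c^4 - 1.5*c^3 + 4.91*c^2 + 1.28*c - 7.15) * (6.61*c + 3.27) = 8.1964*c^5 - 5.8602*c^4 + 27.5501*c^3 + 24.5165*c^2 - 43.0759*c - 23.3805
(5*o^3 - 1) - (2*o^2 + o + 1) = 5*o^3 - 2*o^2 - o - 2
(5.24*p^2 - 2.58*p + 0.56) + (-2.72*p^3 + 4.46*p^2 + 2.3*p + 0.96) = -2.72*p^3 + 9.7*p^2 - 0.28*p + 1.52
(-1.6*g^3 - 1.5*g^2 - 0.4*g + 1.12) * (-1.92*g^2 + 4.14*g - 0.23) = 3.072*g^5 - 3.744*g^4 - 5.074*g^3 - 3.4614*g^2 + 4.7288*g - 0.2576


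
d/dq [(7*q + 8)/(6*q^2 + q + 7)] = (42*q^2 + 7*q - (7*q + 8)*(12*q + 1) + 49)/(6*q^2 + q + 7)^2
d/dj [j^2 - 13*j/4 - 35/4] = 2*j - 13/4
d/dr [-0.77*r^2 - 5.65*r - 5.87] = -1.54*r - 5.65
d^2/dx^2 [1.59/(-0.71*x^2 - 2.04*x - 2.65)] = (1.603038*x^2 + 4.605912*x - 1.59*(1.42*x + 2.04)*(2.84*x + 4.08) + 5.98317)/(0.71*x^2 + 2.04*x + 2.65)^3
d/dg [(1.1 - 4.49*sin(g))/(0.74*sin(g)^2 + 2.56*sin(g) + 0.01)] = (3.3226*sin(g)^2 - 1.628*sin(g) - 2.8609)*cos(g)/(0.5476*sin(g)^4 + 3.7888*sin(g)^3 + 6.5684*sin(g)^2 + 0.0512*sin(g) + 0.0001)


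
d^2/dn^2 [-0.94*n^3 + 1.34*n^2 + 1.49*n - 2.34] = 2.68 - 5.64*n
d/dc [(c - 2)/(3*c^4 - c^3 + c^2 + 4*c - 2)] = (3*c^4 - c^3 + c^2 + 4*c - (c - 2)*(12*c^3 - 3*c^2 + 2*c + 4) - 2)/(3*c^4 - c^3 + c^2 + 4*c - 2)^2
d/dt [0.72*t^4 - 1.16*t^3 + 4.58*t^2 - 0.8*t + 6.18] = 2.88*t^3 - 3.48*t^2 + 9.16*t - 0.8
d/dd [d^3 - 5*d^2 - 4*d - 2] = 3*d^2 - 10*d - 4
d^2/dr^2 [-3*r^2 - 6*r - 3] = -6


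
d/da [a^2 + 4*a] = 2*a + 4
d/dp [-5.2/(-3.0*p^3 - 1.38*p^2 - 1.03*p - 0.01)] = (-46.8*p^2 - 14.352*p - 5.356)/(3.0*p^3 + 1.38*p^2 + 1.03*p + 0.01)^2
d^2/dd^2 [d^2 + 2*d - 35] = 2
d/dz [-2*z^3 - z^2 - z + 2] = -6*z^2 - 2*z - 1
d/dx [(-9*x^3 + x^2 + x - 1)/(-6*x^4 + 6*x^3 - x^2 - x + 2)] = (-54*x^6 + 12*x^5 + 21*x^4 - 18*x^3 - 36*x^2 + 2*x + 1)/(36*x^8 - 72*x^7 + 48*x^6 - 35*x^4 + 26*x^3 - 3*x^2 - 4*x + 4)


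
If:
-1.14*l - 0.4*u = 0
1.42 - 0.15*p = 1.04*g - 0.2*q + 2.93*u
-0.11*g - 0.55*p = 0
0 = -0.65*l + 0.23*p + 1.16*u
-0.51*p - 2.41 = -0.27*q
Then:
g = 2.71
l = -0.03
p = -0.54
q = 7.90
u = 0.09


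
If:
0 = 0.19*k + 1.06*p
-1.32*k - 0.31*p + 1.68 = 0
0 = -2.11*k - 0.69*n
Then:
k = 1.33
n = -4.06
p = -0.24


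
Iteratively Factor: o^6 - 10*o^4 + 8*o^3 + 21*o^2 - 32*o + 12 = (o - 1)*(o^5 + o^4 - 9*o^3 - o^2 + 20*o - 12) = (o - 1)*(o + 2)*(o^4 - o^3 - 7*o^2 + 13*o - 6) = (o - 1)^2*(o + 2)*(o^3 - 7*o + 6) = (o - 1)^3*(o + 2)*(o^2 + o - 6) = (o - 1)^3*(o + 2)*(o + 3)*(o - 2)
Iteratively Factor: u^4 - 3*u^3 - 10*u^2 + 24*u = (u - 2)*(u^3 - u^2 - 12*u) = u*(u - 2)*(u^2 - u - 12) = u*(u - 4)*(u - 2)*(u + 3)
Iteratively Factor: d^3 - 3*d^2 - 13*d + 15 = (d + 3)*(d^2 - 6*d + 5) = (d - 1)*(d + 3)*(d - 5)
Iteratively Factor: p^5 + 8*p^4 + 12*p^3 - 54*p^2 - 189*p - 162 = (p + 3)*(p^4 + 5*p^3 - 3*p^2 - 45*p - 54) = (p + 2)*(p + 3)*(p^3 + 3*p^2 - 9*p - 27) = (p + 2)*(p + 3)^2*(p^2 - 9) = (p - 3)*(p + 2)*(p + 3)^2*(p + 3)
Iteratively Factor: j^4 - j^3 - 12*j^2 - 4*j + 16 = (j + 2)*(j^3 - 3*j^2 - 6*j + 8) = (j - 1)*(j + 2)*(j^2 - 2*j - 8) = (j - 4)*(j - 1)*(j + 2)*(j + 2)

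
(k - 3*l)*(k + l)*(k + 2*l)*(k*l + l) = k^4*l + k^3*l - 7*k^2*l^3 - 6*k*l^4 - 7*k*l^3 - 6*l^4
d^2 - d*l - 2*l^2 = (d - 2*l)*(d + l)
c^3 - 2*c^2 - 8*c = c*(c - 4)*(c + 2)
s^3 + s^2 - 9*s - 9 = (s - 3)*(s + 1)*(s + 3)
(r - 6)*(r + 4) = r^2 - 2*r - 24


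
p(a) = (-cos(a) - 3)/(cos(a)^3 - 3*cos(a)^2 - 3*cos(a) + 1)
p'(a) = (-cos(a) - 3)*(3*sin(a)*cos(a)^2 - 6*sin(a)*cos(a) - 3*sin(a))/(cos(a)^3 - 3*cos(a)^2 - 3*cos(a) + 1)^2 + sin(a)/(cos(a)^3 - 3*cos(a)^2 - 3*cos(a) + 1)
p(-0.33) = 1.07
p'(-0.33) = -0.48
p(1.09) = 3.72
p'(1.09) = 17.26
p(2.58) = -2.75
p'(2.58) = -7.22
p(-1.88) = -1.68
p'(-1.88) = -1.48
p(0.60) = 1.29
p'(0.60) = 1.27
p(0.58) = 1.27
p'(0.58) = 1.18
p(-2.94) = -16.97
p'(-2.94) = 162.65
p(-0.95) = 2.29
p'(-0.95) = -6.01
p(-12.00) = 1.25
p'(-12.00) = 1.12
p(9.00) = -4.29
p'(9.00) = -17.18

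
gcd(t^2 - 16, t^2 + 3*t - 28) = t - 4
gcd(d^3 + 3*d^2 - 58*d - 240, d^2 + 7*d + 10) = d + 5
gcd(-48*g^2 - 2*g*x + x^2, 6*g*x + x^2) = 6*g + x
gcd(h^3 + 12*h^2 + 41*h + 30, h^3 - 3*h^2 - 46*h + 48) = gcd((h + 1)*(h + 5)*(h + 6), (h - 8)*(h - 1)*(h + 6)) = h + 6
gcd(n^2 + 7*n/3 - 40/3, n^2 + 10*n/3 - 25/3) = n + 5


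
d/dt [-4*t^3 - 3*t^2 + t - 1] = -12*t^2 - 6*t + 1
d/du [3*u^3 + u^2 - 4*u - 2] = 9*u^2 + 2*u - 4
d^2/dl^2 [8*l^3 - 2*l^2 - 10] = 48*l - 4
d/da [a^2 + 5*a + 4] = 2*a + 5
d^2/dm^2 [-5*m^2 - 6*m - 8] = -10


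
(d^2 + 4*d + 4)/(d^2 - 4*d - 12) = (d + 2)/(d - 6)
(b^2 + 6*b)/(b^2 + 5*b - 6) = b/(b - 1)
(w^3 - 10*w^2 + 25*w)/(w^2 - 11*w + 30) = w*(w - 5)/(w - 6)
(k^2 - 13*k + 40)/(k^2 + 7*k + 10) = (k^2 - 13*k + 40)/(k^2 + 7*k + 10)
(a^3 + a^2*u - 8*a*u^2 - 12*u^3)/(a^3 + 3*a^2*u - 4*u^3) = (-a + 3*u)/(-a + u)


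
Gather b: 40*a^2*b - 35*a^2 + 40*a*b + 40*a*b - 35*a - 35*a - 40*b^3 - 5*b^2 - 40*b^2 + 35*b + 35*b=-35*a^2 - 70*a - 40*b^3 - 45*b^2 + b*(40*a^2 + 80*a + 70)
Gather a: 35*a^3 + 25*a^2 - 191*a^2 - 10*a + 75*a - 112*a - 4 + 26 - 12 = 35*a^3 - 166*a^2 - 47*a + 10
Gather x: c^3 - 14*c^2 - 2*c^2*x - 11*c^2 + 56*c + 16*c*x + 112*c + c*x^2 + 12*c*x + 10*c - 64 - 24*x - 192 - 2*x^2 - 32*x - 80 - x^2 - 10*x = c^3 - 25*c^2 + 178*c + x^2*(c - 3) + x*(-2*c^2 + 28*c - 66) - 336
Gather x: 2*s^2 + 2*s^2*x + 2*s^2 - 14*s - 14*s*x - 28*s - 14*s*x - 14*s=4*s^2 - 56*s + x*(2*s^2 - 28*s)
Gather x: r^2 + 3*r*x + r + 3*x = r^2 + r + x*(3*r + 3)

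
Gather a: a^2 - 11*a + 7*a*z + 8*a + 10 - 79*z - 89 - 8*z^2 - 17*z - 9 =a^2 + a*(7*z - 3) - 8*z^2 - 96*z - 88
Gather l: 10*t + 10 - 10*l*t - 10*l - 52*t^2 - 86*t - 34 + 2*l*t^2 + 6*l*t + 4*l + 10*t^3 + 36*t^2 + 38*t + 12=l*(2*t^2 - 4*t - 6) + 10*t^3 - 16*t^2 - 38*t - 12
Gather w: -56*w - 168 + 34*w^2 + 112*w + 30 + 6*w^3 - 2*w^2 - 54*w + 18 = 6*w^3 + 32*w^2 + 2*w - 120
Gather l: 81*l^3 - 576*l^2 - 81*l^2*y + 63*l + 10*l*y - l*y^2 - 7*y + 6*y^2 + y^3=81*l^3 + l^2*(-81*y - 576) + l*(-y^2 + 10*y + 63) + y^3 + 6*y^2 - 7*y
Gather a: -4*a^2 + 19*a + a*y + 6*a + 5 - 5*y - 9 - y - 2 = -4*a^2 + a*(y + 25) - 6*y - 6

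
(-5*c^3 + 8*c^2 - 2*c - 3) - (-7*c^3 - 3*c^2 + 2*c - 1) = 2*c^3 + 11*c^2 - 4*c - 2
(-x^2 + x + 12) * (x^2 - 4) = -x^4 + x^3 + 16*x^2 - 4*x - 48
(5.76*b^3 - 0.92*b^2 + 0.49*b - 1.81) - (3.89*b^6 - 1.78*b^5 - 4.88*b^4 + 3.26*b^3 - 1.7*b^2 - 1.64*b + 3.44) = -3.89*b^6 + 1.78*b^5 + 4.88*b^4 + 2.5*b^3 + 0.78*b^2 + 2.13*b - 5.25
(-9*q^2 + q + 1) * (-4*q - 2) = 36*q^3 + 14*q^2 - 6*q - 2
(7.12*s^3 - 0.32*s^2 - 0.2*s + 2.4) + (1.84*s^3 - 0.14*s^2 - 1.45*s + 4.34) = 8.96*s^3 - 0.46*s^2 - 1.65*s + 6.74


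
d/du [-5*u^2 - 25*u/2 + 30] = -10*u - 25/2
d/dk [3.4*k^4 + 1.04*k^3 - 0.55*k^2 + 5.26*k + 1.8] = 13.6*k^3 + 3.12*k^2 - 1.1*k + 5.26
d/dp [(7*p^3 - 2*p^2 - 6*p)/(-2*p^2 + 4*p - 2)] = (-7*p^3 + 21*p^2 - 10*p - 6)/(2*(p^3 - 3*p^2 + 3*p - 1))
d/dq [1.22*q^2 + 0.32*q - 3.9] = 2.44*q + 0.32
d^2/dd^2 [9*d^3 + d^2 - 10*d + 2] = 54*d + 2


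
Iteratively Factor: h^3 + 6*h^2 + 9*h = (h + 3)*(h^2 + 3*h) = h*(h + 3)*(h + 3)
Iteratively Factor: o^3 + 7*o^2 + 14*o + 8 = (o + 2)*(o^2 + 5*o + 4) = (o + 2)*(o + 4)*(o + 1)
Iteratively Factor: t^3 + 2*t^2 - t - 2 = (t - 1)*(t^2 + 3*t + 2) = (t - 1)*(t + 2)*(t + 1)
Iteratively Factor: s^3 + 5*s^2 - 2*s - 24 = (s + 4)*(s^2 + s - 6) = (s - 2)*(s + 4)*(s + 3)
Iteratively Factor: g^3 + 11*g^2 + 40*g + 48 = (g + 4)*(g^2 + 7*g + 12) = (g + 3)*(g + 4)*(g + 4)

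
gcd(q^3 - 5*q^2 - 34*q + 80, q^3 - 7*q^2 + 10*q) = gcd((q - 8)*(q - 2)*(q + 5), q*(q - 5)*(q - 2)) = q - 2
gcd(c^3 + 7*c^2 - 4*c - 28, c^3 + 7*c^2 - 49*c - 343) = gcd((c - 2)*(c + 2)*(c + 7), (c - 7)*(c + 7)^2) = c + 7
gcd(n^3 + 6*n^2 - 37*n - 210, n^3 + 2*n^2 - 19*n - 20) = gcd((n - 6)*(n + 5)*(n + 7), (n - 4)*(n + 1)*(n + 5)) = n + 5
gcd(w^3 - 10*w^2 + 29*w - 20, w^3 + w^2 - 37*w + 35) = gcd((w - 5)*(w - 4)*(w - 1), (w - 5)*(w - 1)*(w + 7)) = w^2 - 6*w + 5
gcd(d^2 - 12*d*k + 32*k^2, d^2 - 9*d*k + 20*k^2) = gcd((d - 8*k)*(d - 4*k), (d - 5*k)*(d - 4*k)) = d - 4*k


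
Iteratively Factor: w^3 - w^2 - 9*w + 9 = (w - 1)*(w^2 - 9) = (w - 1)*(w + 3)*(w - 3)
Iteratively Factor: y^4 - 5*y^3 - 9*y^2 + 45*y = (y - 5)*(y^3 - 9*y) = y*(y - 5)*(y^2 - 9) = y*(y - 5)*(y - 3)*(y + 3)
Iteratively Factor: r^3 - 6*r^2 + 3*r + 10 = (r - 5)*(r^2 - r - 2) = (r - 5)*(r + 1)*(r - 2)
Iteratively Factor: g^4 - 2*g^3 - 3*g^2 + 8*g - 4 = (g - 2)*(g^3 - 3*g + 2) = (g - 2)*(g - 1)*(g^2 + g - 2) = (g - 2)*(g - 1)^2*(g + 2)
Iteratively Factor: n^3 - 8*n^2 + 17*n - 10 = (n - 1)*(n^2 - 7*n + 10) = (n - 5)*(n - 1)*(n - 2)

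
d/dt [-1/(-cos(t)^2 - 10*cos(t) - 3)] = 2*(cos(t) + 5)*sin(t)/(cos(t)^2 + 10*cos(t) + 3)^2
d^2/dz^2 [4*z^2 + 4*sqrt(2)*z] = 8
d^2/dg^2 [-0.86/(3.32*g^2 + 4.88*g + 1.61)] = (18.958528*g^2 + 27.866752*g - 0.86*(6.64*g + 4.88)*(13.28*g + 9.76) + 9.193744)/(3.32*g^2 + 4.88*g + 1.61)^3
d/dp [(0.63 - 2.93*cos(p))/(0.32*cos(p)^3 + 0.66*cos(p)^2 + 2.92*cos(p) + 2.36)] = (-1.8752*cos(p)^3 - 1.329*cos(p)^2 + 0.8316*cos(p) + 8.7544)*sin(p)/(0.1024*cos(p)^6 + 0.4224*cos(p)^5 + 2.3044*cos(p)^4 + 5.3648*cos(p)^3 + 11.6416*cos(p)^2 + 13.7824*cos(p) + 5.5696)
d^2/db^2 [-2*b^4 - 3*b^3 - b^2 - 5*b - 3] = -24*b^2 - 18*b - 2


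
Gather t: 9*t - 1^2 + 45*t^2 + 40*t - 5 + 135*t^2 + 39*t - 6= 180*t^2 + 88*t - 12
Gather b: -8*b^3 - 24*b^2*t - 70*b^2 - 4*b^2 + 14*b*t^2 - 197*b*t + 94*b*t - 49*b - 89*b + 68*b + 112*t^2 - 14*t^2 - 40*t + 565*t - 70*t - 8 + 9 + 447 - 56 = -8*b^3 + b^2*(-24*t - 74) + b*(14*t^2 - 103*t - 70) + 98*t^2 + 455*t + 392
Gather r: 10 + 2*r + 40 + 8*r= 10*r + 50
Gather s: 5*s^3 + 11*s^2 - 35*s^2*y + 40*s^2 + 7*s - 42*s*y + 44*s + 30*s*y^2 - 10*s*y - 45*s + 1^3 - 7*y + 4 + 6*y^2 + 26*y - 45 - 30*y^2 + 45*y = 5*s^3 + s^2*(51 - 35*y) + s*(30*y^2 - 52*y + 6) - 24*y^2 + 64*y - 40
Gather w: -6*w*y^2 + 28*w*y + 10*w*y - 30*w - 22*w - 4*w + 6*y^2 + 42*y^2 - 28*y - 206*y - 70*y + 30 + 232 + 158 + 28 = w*(-6*y^2 + 38*y - 56) + 48*y^2 - 304*y + 448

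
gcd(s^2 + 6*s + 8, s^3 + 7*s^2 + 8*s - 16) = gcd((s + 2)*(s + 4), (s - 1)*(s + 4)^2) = s + 4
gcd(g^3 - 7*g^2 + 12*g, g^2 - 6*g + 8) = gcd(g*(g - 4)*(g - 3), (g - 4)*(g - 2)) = g - 4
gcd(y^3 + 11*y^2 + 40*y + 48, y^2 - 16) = y + 4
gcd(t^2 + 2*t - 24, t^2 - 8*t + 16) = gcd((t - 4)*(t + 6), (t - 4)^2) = t - 4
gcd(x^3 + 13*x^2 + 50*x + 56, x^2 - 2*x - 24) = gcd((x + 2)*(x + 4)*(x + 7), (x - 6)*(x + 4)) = x + 4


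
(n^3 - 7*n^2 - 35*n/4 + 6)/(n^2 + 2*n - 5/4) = (2*n^2 - 13*n - 24)/(2*n + 5)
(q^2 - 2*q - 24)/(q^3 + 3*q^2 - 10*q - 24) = (q - 6)/(q^2 - q - 6)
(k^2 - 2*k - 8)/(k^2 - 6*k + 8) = (k + 2)/(k - 2)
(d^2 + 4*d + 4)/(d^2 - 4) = (d + 2)/(d - 2)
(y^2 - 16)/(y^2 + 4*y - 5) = (y^2 - 16)/(y^2 + 4*y - 5)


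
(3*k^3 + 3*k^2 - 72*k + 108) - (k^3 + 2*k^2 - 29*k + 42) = 2*k^3 + k^2 - 43*k + 66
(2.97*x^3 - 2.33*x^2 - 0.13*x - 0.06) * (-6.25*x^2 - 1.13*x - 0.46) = -18.5625*x^5 + 11.2064*x^4 + 2.0792*x^3 + 1.5937*x^2 + 0.1276*x + 0.0276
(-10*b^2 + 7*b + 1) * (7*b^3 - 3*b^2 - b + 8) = -70*b^5 + 79*b^4 - 4*b^3 - 90*b^2 + 55*b + 8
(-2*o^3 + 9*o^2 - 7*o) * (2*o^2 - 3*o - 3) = -4*o^5 + 24*o^4 - 35*o^3 - 6*o^2 + 21*o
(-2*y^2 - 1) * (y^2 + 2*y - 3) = -2*y^4 - 4*y^3 + 5*y^2 - 2*y + 3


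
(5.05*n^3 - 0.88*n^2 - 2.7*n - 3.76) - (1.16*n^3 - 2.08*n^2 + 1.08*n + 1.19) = 3.89*n^3 + 1.2*n^2 - 3.78*n - 4.95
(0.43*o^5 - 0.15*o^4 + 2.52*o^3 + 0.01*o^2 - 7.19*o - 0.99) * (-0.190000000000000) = -0.0817*o^5 + 0.0285*o^4 - 0.4788*o^3 - 0.0019*o^2 + 1.3661*o + 0.1881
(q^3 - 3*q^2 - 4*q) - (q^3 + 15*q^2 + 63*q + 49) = -18*q^2 - 67*q - 49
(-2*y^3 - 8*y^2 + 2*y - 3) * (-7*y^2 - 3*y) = 14*y^5 + 62*y^4 + 10*y^3 + 15*y^2 + 9*y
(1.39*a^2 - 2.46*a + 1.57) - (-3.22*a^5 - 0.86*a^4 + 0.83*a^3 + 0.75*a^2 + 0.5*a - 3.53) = 3.22*a^5 + 0.86*a^4 - 0.83*a^3 + 0.64*a^2 - 2.96*a + 5.1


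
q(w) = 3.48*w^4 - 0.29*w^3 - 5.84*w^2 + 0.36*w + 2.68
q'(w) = 13.92*w^3 - 0.87*w^2 - 11.68*w + 0.36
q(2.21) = 54.84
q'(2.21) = 120.55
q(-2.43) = 92.82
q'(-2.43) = -176.13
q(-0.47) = 1.42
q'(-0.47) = 4.21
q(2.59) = 115.99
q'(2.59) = 206.12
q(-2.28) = 68.98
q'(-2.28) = -142.52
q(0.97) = 0.35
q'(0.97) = 0.92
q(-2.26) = 66.17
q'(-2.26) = -138.37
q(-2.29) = 70.41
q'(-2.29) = -144.62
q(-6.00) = 4363.00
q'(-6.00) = -2967.60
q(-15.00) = 175837.03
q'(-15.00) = -47000.19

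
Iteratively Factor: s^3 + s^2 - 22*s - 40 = (s + 2)*(s^2 - s - 20) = (s - 5)*(s + 2)*(s + 4)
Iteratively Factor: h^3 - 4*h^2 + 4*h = (h - 2)*(h^2 - 2*h) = h*(h - 2)*(h - 2)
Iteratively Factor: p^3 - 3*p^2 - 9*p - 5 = (p + 1)*(p^2 - 4*p - 5) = (p - 5)*(p + 1)*(p + 1)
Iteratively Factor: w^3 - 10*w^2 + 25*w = (w - 5)*(w^2 - 5*w) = (w - 5)^2*(w)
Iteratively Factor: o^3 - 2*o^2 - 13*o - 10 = (o + 1)*(o^2 - 3*o - 10) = (o - 5)*(o + 1)*(o + 2)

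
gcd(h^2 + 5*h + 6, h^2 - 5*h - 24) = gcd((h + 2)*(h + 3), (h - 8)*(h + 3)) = h + 3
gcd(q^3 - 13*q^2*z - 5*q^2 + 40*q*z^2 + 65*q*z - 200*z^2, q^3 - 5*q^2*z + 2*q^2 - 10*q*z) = -q + 5*z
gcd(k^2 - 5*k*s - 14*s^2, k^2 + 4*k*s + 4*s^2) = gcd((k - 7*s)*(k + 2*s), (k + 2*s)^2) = k + 2*s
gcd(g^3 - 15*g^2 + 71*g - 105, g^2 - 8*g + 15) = g^2 - 8*g + 15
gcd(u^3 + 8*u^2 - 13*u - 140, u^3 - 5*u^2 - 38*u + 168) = u - 4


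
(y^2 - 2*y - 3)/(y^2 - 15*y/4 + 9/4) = 4*(y + 1)/(4*y - 3)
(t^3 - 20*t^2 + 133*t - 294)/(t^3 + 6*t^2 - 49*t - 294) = (t^2 - 13*t + 42)/(t^2 + 13*t + 42)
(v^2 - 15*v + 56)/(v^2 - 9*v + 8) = (v - 7)/(v - 1)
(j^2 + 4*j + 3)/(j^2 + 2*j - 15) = (j^2 + 4*j + 3)/(j^2 + 2*j - 15)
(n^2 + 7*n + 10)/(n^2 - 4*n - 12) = (n + 5)/(n - 6)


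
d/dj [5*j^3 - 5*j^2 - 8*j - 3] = 15*j^2 - 10*j - 8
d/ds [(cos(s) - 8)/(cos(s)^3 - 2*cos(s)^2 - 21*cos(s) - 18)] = (67*cos(s)/2 - 13*cos(2*s) + cos(3*s)/2 + 173)*sin(s)/((cos(s) - 6)^2*(cos(s) + 1)^2*(cos(s) + 3)^2)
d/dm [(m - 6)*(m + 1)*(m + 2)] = 3*m^2 - 6*m - 16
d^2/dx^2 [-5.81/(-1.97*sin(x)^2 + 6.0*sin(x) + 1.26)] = (90.192116*sin(x)^4 - 206.0226*sin(x)^3 + 131.558154*sin(x)^2 + 368.1216*sin(x) - 447.163164)/(-1.97*sin(x)^2 + 6.0*sin(x) + 1.26)^3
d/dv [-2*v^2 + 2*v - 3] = 2 - 4*v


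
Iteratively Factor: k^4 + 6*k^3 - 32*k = (k)*(k^3 + 6*k^2 - 32) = k*(k - 2)*(k^2 + 8*k + 16) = k*(k - 2)*(k + 4)*(k + 4)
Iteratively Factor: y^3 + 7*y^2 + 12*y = (y)*(y^2 + 7*y + 12) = y*(y + 4)*(y + 3)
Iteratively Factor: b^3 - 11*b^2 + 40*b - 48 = (b - 3)*(b^2 - 8*b + 16) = (b - 4)*(b - 3)*(b - 4)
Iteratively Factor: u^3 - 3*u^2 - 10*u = (u - 5)*(u^2 + 2*u) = u*(u - 5)*(u + 2)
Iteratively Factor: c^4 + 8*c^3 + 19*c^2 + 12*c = (c)*(c^3 + 8*c^2 + 19*c + 12) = c*(c + 1)*(c^2 + 7*c + 12) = c*(c + 1)*(c + 4)*(c + 3)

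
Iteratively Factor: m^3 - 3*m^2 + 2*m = (m - 1)*(m^2 - 2*m) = (m - 2)*(m - 1)*(m)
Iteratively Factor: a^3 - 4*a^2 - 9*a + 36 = (a + 3)*(a^2 - 7*a + 12) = (a - 4)*(a + 3)*(a - 3)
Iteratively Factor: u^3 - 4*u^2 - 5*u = (u - 5)*(u^2 + u) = u*(u - 5)*(u + 1)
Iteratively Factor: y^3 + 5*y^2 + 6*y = (y + 3)*(y^2 + 2*y) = (y + 2)*(y + 3)*(y)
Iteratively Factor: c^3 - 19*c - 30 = (c + 2)*(c^2 - 2*c - 15) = (c + 2)*(c + 3)*(c - 5)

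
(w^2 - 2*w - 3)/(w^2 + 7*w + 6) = (w - 3)/(w + 6)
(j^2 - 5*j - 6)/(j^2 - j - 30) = (j + 1)/(j + 5)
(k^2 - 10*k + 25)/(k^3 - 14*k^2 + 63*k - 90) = (k - 5)/(k^2 - 9*k + 18)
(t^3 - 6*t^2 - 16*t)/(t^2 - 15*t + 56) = t*(t + 2)/(t - 7)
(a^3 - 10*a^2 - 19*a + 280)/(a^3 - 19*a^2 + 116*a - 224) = (a + 5)/(a - 4)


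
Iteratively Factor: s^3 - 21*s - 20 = (s + 1)*(s^2 - s - 20) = (s + 1)*(s + 4)*(s - 5)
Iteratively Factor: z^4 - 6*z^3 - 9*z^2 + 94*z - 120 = (z - 5)*(z^3 - z^2 - 14*z + 24) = (z - 5)*(z + 4)*(z^2 - 5*z + 6) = (z - 5)*(z - 3)*(z + 4)*(z - 2)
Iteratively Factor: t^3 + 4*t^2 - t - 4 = (t + 1)*(t^2 + 3*t - 4) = (t + 1)*(t + 4)*(t - 1)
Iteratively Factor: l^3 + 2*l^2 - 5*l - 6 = (l + 3)*(l^2 - l - 2) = (l + 1)*(l + 3)*(l - 2)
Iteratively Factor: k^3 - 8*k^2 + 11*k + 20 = (k - 4)*(k^2 - 4*k - 5) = (k - 4)*(k + 1)*(k - 5)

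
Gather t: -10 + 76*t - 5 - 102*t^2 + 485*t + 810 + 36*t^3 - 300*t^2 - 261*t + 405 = 36*t^3 - 402*t^2 + 300*t + 1200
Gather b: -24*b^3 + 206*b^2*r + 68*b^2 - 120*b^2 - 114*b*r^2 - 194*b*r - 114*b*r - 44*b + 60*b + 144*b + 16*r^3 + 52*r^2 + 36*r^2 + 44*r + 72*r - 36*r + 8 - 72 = -24*b^3 + b^2*(206*r - 52) + b*(-114*r^2 - 308*r + 160) + 16*r^3 + 88*r^2 + 80*r - 64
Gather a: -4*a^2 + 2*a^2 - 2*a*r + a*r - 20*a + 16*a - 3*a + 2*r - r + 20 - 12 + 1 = -2*a^2 + a*(-r - 7) + r + 9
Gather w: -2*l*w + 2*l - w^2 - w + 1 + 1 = 2*l - w^2 + w*(-2*l - 1) + 2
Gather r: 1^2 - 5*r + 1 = 2 - 5*r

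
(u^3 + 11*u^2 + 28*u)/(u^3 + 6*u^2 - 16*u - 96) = u*(u + 7)/(u^2 + 2*u - 24)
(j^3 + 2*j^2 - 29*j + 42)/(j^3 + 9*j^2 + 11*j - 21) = (j^2 - 5*j + 6)/(j^2 + 2*j - 3)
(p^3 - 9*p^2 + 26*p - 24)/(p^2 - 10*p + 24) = (p^2 - 5*p + 6)/(p - 6)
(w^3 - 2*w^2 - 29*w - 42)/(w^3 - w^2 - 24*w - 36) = (w - 7)/(w - 6)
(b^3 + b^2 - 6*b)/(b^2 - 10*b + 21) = b*(b^2 + b - 6)/(b^2 - 10*b + 21)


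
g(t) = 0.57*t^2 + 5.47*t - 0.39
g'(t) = 1.14*t + 5.47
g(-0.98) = -5.20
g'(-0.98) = 4.35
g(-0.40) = -2.49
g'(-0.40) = 5.01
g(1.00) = 5.65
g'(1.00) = 6.61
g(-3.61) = -12.71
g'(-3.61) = 1.35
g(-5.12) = -13.45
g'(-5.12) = -0.37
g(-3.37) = -12.35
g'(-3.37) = 1.63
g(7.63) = 74.53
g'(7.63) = 14.17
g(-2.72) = -11.05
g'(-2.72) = 2.37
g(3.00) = 21.15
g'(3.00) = 8.89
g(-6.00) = -12.69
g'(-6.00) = -1.37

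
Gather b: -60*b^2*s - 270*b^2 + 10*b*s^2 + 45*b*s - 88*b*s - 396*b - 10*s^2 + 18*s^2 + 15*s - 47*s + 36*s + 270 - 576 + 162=b^2*(-60*s - 270) + b*(10*s^2 - 43*s - 396) + 8*s^2 + 4*s - 144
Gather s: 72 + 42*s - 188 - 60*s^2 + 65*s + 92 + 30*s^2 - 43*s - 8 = -30*s^2 + 64*s - 32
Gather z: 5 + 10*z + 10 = 10*z + 15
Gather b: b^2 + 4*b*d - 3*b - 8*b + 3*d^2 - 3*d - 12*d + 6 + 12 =b^2 + b*(4*d - 11) + 3*d^2 - 15*d + 18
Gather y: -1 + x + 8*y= x + 8*y - 1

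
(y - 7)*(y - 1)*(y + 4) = y^3 - 4*y^2 - 25*y + 28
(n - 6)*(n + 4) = n^2 - 2*n - 24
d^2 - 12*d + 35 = (d - 7)*(d - 5)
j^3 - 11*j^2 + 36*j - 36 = (j - 6)*(j - 3)*(j - 2)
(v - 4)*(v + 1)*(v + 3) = v^3 - 13*v - 12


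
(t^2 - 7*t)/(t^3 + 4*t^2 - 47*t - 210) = t/(t^2 + 11*t + 30)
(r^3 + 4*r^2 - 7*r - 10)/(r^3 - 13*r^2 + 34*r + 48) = (r^2 + 3*r - 10)/(r^2 - 14*r + 48)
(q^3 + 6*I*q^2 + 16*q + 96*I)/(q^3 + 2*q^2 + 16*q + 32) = (q + 6*I)/(q + 2)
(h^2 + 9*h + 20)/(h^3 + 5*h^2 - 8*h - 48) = (h + 5)/(h^2 + h - 12)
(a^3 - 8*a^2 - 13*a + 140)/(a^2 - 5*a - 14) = (a^2 - a - 20)/(a + 2)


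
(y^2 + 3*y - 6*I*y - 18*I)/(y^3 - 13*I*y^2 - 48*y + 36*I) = (y + 3)/(y^2 - 7*I*y - 6)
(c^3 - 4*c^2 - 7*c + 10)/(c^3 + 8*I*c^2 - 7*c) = (c^3 - 4*c^2 - 7*c + 10)/(c*(c^2 + 8*I*c - 7))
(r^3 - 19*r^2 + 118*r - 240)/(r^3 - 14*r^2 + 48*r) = (r - 5)/r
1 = 1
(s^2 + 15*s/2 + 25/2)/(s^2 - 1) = (2*s^2 + 15*s + 25)/(2*(s^2 - 1))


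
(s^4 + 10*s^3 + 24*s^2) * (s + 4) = s^5 + 14*s^4 + 64*s^3 + 96*s^2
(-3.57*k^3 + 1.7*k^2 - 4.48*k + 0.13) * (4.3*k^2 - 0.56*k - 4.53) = -15.351*k^5 + 9.3092*k^4 - 4.0439*k^3 - 4.6332*k^2 + 20.2216*k - 0.5889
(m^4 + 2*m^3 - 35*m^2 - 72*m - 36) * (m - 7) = m^5 - 5*m^4 - 49*m^3 + 173*m^2 + 468*m + 252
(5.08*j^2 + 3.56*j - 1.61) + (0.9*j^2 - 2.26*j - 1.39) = 5.98*j^2 + 1.3*j - 3.0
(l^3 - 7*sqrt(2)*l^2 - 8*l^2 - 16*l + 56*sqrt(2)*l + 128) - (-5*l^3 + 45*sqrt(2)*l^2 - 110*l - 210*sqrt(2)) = 6*l^3 - 52*sqrt(2)*l^2 - 8*l^2 + 56*sqrt(2)*l + 94*l + 128 + 210*sqrt(2)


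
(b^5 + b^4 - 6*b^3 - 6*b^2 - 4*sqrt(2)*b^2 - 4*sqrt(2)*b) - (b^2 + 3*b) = b^5 + b^4 - 6*b^3 - 7*b^2 - 4*sqrt(2)*b^2 - 4*sqrt(2)*b - 3*b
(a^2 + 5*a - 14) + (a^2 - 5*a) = 2*a^2 - 14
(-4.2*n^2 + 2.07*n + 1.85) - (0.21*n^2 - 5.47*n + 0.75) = -4.41*n^2 + 7.54*n + 1.1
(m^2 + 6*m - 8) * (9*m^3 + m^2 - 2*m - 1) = 9*m^5 + 55*m^4 - 68*m^3 - 21*m^2 + 10*m + 8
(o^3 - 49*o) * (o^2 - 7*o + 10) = o^5 - 7*o^4 - 39*o^3 + 343*o^2 - 490*o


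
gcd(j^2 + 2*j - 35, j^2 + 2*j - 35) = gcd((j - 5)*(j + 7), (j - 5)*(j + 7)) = j^2 + 2*j - 35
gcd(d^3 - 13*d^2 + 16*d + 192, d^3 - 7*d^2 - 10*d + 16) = d - 8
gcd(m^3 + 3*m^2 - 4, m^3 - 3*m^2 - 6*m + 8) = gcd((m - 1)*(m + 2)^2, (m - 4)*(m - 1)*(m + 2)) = m^2 + m - 2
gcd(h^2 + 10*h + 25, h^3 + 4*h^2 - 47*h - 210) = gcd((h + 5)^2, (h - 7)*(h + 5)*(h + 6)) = h + 5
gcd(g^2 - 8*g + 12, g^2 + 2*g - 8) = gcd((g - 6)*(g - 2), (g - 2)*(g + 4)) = g - 2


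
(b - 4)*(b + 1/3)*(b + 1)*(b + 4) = b^4 + 4*b^3/3 - 47*b^2/3 - 64*b/3 - 16/3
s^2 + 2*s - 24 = (s - 4)*(s + 6)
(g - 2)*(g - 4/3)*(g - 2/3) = g^3 - 4*g^2 + 44*g/9 - 16/9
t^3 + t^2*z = t^2*(t + z)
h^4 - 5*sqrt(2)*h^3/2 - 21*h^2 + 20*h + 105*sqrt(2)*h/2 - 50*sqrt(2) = (h - 4)*(h - 1)*(h + 5)*(h - 5*sqrt(2)/2)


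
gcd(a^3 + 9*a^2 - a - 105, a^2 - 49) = a + 7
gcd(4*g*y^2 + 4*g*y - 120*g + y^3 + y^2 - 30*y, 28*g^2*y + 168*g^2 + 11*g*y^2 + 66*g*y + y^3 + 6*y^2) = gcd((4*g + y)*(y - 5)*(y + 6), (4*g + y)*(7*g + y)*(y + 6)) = 4*g*y + 24*g + y^2 + 6*y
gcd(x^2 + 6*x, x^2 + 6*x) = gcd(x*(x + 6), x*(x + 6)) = x^2 + 6*x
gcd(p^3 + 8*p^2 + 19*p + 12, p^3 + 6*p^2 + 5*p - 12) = p^2 + 7*p + 12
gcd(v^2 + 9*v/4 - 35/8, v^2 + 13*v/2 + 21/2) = v + 7/2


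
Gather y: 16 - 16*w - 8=8 - 16*w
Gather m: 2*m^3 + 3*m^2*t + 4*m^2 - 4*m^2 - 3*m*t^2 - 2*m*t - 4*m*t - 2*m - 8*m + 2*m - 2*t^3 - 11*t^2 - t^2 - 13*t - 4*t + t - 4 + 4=2*m^3 + 3*m^2*t + m*(-3*t^2 - 6*t - 8) - 2*t^3 - 12*t^2 - 16*t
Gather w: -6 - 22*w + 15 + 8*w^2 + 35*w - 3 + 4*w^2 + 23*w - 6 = 12*w^2 + 36*w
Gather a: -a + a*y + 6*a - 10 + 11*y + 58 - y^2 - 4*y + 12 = a*(y + 5) - y^2 + 7*y + 60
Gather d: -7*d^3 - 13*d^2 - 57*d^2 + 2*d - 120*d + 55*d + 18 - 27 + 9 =-7*d^3 - 70*d^2 - 63*d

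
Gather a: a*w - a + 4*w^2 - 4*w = a*(w - 1) + 4*w^2 - 4*w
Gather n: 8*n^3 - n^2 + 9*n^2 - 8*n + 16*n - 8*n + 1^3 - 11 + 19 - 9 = 8*n^3 + 8*n^2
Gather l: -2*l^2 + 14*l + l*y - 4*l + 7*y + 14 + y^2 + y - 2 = -2*l^2 + l*(y + 10) + y^2 + 8*y + 12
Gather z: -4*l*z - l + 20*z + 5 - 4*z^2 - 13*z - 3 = -l - 4*z^2 + z*(7 - 4*l) + 2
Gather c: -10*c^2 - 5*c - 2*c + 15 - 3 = -10*c^2 - 7*c + 12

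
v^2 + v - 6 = (v - 2)*(v + 3)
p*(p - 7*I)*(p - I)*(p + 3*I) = p^4 - 5*I*p^3 + 17*p^2 - 21*I*p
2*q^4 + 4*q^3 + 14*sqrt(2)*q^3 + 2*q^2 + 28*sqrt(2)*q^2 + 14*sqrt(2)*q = q*(q + 7*sqrt(2))*(sqrt(2)*q + sqrt(2))^2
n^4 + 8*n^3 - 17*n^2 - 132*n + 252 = (n - 3)*(n - 2)*(n + 6)*(n + 7)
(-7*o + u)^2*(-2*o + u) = -98*o^3 + 77*o^2*u - 16*o*u^2 + u^3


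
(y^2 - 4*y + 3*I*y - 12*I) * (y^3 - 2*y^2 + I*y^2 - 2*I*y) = y^5 - 6*y^4 + 4*I*y^4 + 5*y^3 - 24*I*y^3 + 18*y^2 + 32*I*y^2 - 24*y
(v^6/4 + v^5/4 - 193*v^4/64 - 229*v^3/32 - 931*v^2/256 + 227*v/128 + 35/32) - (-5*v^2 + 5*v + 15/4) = v^6/4 + v^5/4 - 193*v^4/64 - 229*v^3/32 + 349*v^2/256 - 413*v/128 - 85/32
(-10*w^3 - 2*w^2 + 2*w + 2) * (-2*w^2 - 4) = 20*w^5 + 4*w^4 + 36*w^3 + 4*w^2 - 8*w - 8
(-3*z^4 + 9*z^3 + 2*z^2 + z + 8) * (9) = -27*z^4 + 81*z^3 + 18*z^2 + 9*z + 72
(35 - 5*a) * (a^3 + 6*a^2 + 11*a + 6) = -5*a^4 + 5*a^3 + 155*a^2 + 355*a + 210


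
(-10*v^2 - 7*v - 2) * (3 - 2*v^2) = 20*v^4 + 14*v^3 - 26*v^2 - 21*v - 6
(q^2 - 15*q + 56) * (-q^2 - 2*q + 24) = -q^4 + 13*q^3 - 2*q^2 - 472*q + 1344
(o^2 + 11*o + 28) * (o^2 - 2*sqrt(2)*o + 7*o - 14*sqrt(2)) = o^4 - 2*sqrt(2)*o^3 + 18*o^3 - 36*sqrt(2)*o^2 + 105*o^2 - 210*sqrt(2)*o + 196*o - 392*sqrt(2)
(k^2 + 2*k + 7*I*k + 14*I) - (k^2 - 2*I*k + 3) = 2*k + 9*I*k - 3 + 14*I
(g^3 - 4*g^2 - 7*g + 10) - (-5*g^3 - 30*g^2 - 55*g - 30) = 6*g^3 + 26*g^2 + 48*g + 40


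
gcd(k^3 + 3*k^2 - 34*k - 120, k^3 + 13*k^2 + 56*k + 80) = k^2 + 9*k + 20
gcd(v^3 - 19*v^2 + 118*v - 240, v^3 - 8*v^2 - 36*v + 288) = v^2 - 14*v + 48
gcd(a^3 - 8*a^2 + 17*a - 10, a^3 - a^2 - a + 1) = a - 1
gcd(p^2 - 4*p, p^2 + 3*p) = p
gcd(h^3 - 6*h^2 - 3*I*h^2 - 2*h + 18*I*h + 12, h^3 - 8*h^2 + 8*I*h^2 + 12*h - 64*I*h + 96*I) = h - 6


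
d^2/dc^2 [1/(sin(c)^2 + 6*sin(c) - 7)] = -(4*sin(c)^3 + 22*sin(c)^2 + 80*sin(c) + 86)/((sin(c) - 1)^2*(sin(c) + 7)^3)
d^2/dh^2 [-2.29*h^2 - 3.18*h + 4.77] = -4.58000000000000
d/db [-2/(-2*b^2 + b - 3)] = 2*(1 - 4*b)/(2*b^2 - b + 3)^2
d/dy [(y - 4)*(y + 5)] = 2*y + 1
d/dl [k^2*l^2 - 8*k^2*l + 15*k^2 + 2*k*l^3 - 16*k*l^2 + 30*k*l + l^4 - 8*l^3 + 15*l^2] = 2*k^2*l - 8*k^2 + 6*k*l^2 - 32*k*l + 30*k + 4*l^3 - 24*l^2 + 30*l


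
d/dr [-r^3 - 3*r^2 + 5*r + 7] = -3*r^2 - 6*r + 5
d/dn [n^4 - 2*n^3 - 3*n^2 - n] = 4*n^3 - 6*n^2 - 6*n - 1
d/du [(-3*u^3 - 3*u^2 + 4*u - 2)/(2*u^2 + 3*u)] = (-6*u^4 - 18*u^3 - 17*u^2 + 8*u + 6)/(u^2*(4*u^2 + 12*u + 9))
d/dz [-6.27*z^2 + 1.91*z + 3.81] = 1.91 - 12.54*z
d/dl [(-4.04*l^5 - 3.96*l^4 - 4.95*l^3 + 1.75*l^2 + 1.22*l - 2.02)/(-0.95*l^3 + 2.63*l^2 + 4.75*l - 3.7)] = (7.676*l^7 - 28.1136*l^6 - 97.5896*l^5 + 6.95399999999999*l^4 + 13.901*l^3 + 54.2919*l^2 - 2.3248*l + 5.081)/(0.9025*l^6 - 4.997*l^5 - 2.1081*l^4 + 32.015*l^3 + 3.1005*l^2 - 35.15*l + 13.69)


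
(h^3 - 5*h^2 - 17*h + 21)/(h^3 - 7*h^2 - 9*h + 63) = (h - 1)/(h - 3)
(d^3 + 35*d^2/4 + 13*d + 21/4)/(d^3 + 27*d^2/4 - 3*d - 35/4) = (4*d + 3)/(4*d - 5)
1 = 1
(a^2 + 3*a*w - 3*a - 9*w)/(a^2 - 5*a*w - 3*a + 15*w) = (-a - 3*w)/(-a + 5*w)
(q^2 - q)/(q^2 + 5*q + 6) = q*(q - 1)/(q^2 + 5*q + 6)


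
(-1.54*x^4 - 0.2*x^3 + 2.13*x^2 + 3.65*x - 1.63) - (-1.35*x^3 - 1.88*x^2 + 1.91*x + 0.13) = -1.54*x^4 + 1.15*x^3 + 4.01*x^2 + 1.74*x - 1.76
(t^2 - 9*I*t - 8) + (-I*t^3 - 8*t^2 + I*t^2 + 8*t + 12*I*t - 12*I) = -I*t^3 - 7*t^2 + I*t^2 + 8*t + 3*I*t - 8 - 12*I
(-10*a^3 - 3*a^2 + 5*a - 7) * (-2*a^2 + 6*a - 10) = 20*a^5 - 54*a^4 + 72*a^3 + 74*a^2 - 92*a + 70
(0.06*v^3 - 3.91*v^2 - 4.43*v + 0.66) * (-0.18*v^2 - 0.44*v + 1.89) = -0.0108*v^5 + 0.6774*v^4 + 2.6312*v^3 - 5.5595*v^2 - 8.6631*v + 1.2474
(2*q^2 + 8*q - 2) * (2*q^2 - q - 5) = 4*q^4 + 14*q^3 - 22*q^2 - 38*q + 10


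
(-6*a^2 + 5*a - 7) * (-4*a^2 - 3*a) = 24*a^4 - 2*a^3 + 13*a^2 + 21*a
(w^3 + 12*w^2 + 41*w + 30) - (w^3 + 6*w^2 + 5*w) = 6*w^2 + 36*w + 30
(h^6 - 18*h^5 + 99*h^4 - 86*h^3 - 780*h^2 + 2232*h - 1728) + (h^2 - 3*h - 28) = h^6 - 18*h^5 + 99*h^4 - 86*h^3 - 779*h^2 + 2229*h - 1756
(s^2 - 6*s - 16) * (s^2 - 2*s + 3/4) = s^4 - 8*s^3 - 13*s^2/4 + 55*s/2 - 12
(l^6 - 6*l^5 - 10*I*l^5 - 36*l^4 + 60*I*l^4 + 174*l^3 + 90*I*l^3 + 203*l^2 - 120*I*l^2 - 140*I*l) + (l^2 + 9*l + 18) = l^6 - 6*l^5 - 10*I*l^5 - 36*l^4 + 60*I*l^4 + 174*l^3 + 90*I*l^3 + 204*l^2 - 120*I*l^2 + 9*l - 140*I*l + 18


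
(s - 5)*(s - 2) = s^2 - 7*s + 10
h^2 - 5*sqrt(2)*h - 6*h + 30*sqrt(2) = (h - 6)*(h - 5*sqrt(2))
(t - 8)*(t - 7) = t^2 - 15*t + 56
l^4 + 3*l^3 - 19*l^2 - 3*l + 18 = (l - 3)*(l - 1)*(l + 1)*(l + 6)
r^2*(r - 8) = r^3 - 8*r^2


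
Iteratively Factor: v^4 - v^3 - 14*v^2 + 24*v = (v)*(v^3 - v^2 - 14*v + 24) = v*(v - 3)*(v^2 + 2*v - 8) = v*(v - 3)*(v + 4)*(v - 2)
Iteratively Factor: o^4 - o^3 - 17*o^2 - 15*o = (o - 5)*(o^3 + 4*o^2 + 3*o) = (o - 5)*(o + 1)*(o^2 + 3*o) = (o - 5)*(o + 1)*(o + 3)*(o)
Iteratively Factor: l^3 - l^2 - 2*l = (l + 1)*(l^2 - 2*l) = (l - 2)*(l + 1)*(l)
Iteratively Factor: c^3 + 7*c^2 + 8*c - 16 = (c + 4)*(c^2 + 3*c - 4) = (c + 4)^2*(c - 1)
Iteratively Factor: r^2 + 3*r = (r + 3)*(r)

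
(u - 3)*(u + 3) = u^2 - 9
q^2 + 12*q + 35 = (q + 5)*(q + 7)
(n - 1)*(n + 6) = n^2 + 5*n - 6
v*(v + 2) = v^2 + 2*v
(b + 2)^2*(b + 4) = b^3 + 8*b^2 + 20*b + 16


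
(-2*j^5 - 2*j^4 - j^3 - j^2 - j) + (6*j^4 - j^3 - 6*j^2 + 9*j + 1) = -2*j^5 + 4*j^4 - 2*j^3 - 7*j^2 + 8*j + 1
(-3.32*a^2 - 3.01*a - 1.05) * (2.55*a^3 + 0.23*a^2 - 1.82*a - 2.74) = -8.466*a^5 - 8.4391*a^4 + 2.6726*a^3 + 14.3335*a^2 + 10.1584*a + 2.877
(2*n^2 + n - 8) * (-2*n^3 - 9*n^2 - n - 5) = -4*n^5 - 20*n^4 + 5*n^3 + 61*n^2 + 3*n + 40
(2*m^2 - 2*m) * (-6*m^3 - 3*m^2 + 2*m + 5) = -12*m^5 + 6*m^4 + 10*m^3 + 6*m^2 - 10*m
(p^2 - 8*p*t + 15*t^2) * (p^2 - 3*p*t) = p^4 - 11*p^3*t + 39*p^2*t^2 - 45*p*t^3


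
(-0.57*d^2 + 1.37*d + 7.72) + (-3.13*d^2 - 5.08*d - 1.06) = -3.7*d^2 - 3.71*d + 6.66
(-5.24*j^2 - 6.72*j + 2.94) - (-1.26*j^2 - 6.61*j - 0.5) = -3.98*j^2 - 0.109999999999999*j + 3.44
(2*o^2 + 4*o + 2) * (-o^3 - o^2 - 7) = -2*o^5 - 6*o^4 - 6*o^3 - 16*o^2 - 28*o - 14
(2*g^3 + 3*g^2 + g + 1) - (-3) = 2*g^3 + 3*g^2 + g + 4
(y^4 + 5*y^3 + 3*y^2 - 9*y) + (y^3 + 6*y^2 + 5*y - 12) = y^4 + 6*y^3 + 9*y^2 - 4*y - 12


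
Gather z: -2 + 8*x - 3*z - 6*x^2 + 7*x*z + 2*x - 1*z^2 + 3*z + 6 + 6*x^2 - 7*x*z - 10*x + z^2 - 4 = 0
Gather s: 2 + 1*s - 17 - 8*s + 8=-7*s - 7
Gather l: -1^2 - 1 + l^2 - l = l^2 - l - 2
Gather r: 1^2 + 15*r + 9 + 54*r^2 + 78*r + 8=54*r^2 + 93*r + 18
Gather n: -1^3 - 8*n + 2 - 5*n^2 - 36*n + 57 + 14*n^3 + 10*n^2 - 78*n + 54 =14*n^3 + 5*n^2 - 122*n + 112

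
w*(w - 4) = w^2 - 4*w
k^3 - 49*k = k*(k - 7)*(k + 7)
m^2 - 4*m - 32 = (m - 8)*(m + 4)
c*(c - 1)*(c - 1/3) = c^3 - 4*c^2/3 + c/3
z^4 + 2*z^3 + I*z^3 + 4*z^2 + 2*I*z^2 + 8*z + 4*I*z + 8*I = (z + 2)*(z - 2*I)*(z + I)*(z + 2*I)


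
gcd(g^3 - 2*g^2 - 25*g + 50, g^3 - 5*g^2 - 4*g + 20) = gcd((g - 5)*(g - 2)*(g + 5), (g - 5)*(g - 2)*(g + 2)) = g^2 - 7*g + 10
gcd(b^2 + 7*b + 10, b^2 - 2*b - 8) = b + 2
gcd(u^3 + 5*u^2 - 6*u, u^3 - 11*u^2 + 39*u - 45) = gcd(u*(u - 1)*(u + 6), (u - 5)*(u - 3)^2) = 1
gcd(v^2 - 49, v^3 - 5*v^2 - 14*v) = v - 7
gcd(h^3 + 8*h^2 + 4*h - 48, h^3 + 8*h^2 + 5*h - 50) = h - 2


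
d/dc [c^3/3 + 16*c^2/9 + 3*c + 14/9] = c^2 + 32*c/9 + 3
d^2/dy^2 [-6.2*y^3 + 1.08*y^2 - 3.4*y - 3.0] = 2.16 - 37.2*y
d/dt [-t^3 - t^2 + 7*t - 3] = -3*t^2 - 2*t + 7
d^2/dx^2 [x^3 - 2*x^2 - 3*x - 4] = 6*x - 4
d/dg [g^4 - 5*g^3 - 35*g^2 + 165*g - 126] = 4*g^3 - 15*g^2 - 70*g + 165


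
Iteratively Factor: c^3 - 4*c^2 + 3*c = (c)*(c^2 - 4*c + 3) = c*(c - 3)*(c - 1)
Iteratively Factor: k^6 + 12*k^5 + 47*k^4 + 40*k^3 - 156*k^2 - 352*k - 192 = (k + 1)*(k^5 + 11*k^4 + 36*k^3 + 4*k^2 - 160*k - 192) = (k + 1)*(k + 4)*(k^4 + 7*k^3 + 8*k^2 - 28*k - 48) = (k + 1)*(k + 3)*(k + 4)*(k^3 + 4*k^2 - 4*k - 16) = (k - 2)*(k + 1)*(k + 3)*(k + 4)*(k^2 + 6*k + 8) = (k - 2)*(k + 1)*(k + 3)*(k + 4)^2*(k + 2)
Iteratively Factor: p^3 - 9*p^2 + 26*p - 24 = (p - 3)*(p^2 - 6*p + 8) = (p - 4)*(p - 3)*(p - 2)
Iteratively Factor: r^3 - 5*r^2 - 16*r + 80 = (r - 4)*(r^2 - r - 20) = (r - 5)*(r - 4)*(r + 4)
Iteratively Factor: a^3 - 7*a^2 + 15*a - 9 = (a - 1)*(a^2 - 6*a + 9) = (a - 3)*(a - 1)*(a - 3)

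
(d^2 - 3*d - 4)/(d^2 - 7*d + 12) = (d + 1)/(d - 3)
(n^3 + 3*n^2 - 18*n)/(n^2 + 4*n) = (n^2 + 3*n - 18)/(n + 4)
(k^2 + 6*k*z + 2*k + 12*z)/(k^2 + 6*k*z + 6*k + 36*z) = (k + 2)/(k + 6)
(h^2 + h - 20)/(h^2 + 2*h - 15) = (h - 4)/(h - 3)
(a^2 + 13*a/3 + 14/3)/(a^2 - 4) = (a + 7/3)/(a - 2)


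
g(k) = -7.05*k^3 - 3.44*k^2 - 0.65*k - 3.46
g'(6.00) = -803.33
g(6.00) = -1654.00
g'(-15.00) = -4656.20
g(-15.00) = 23026.04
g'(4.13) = -389.82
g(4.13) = -561.46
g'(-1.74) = -52.71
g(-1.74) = 24.40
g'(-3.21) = -196.50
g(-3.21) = 196.37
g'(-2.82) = -149.44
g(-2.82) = 129.12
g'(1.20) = -39.36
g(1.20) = -21.38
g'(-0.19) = -0.11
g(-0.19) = -3.41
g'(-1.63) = -45.63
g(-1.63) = 18.99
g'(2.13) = -111.26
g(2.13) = -88.58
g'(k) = -21.15*k^2 - 6.88*k - 0.65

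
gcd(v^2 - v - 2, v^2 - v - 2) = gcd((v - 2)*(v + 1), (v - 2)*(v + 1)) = v^2 - v - 2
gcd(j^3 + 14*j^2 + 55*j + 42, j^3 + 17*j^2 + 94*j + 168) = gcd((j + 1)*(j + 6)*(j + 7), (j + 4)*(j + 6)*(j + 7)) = j^2 + 13*j + 42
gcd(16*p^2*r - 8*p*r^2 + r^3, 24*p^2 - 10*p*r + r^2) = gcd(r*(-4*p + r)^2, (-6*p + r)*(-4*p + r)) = 4*p - r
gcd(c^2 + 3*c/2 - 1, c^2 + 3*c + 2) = c + 2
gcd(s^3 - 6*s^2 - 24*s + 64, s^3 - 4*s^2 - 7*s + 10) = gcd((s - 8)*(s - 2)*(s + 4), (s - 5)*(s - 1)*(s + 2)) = 1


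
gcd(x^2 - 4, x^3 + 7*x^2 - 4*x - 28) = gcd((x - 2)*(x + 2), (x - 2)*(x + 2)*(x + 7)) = x^2 - 4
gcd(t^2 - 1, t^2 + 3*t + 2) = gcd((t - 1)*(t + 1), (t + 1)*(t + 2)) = t + 1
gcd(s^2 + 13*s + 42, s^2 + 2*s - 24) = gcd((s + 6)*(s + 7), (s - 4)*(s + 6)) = s + 6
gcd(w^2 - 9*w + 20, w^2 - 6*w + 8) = w - 4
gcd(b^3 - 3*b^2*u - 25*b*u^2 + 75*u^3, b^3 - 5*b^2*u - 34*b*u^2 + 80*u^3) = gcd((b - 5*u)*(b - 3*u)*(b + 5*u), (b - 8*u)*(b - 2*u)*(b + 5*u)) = b + 5*u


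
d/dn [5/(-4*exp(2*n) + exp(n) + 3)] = (40*exp(n) - 5)*exp(n)/(-4*exp(2*n) + exp(n) + 3)^2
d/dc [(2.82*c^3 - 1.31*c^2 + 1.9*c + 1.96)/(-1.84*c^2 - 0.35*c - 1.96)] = (-5.1888*c^4 - 1.974*c^3 - 12.6271*c^2 + 12.348*c - 3.038)/(3.3856*c^4 + 1.288*c^3 + 7.3353*c^2 + 1.372*c + 3.8416)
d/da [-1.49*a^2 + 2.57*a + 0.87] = 2.57 - 2.98*a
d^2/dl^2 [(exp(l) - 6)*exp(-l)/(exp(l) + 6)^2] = 2*(2*exp(3*l) - 33*exp(2*l) - 72*exp(l) - 108)*exp(-l)/(exp(4*l) + 24*exp(3*l) + 216*exp(2*l) + 864*exp(l) + 1296)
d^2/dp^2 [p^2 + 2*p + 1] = 2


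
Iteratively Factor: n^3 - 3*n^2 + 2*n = (n - 2)*(n^2 - n) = (n - 2)*(n - 1)*(n)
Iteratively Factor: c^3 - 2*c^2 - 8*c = (c - 4)*(c^2 + 2*c) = (c - 4)*(c + 2)*(c)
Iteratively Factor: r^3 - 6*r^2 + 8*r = (r - 2)*(r^2 - 4*r) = (r - 4)*(r - 2)*(r)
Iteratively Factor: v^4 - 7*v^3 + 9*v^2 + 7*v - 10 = (v - 2)*(v^3 - 5*v^2 - v + 5) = (v - 5)*(v - 2)*(v^2 - 1) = (v - 5)*(v - 2)*(v - 1)*(v + 1)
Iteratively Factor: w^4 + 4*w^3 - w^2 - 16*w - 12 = (w - 2)*(w^3 + 6*w^2 + 11*w + 6) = (w - 2)*(w + 3)*(w^2 + 3*w + 2) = (w - 2)*(w + 1)*(w + 3)*(w + 2)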